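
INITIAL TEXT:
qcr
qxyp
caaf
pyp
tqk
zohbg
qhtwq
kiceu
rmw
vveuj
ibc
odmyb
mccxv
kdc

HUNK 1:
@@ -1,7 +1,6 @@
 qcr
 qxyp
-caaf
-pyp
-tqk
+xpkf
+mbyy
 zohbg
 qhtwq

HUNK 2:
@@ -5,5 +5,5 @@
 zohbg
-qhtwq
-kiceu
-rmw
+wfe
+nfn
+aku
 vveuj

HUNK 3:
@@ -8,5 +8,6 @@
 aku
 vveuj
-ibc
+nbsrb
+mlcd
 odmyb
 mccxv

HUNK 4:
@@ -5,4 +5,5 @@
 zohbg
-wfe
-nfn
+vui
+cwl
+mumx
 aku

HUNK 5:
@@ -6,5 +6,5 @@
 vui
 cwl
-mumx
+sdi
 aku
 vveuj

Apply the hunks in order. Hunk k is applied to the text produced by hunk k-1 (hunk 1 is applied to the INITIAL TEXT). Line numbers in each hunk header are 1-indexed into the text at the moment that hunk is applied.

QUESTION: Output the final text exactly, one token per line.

Hunk 1: at line 1 remove [caaf,pyp,tqk] add [xpkf,mbyy] -> 13 lines: qcr qxyp xpkf mbyy zohbg qhtwq kiceu rmw vveuj ibc odmyb mccxv kdc
Hunk 2: at line 5 remove [qhtwq,kiceu,rmw] add [wfe,nfn,aku] -> 13 lines: qcr qxyp xpkf mbyy zohbg wfe nfn aku vveuj ibc odmyb mccxv kdc
Hunk 3: at line 8 remove [ibc] add [nbsrb,mlcd] -> 14 lines: qcr qxyp xpkf mbyy zohbg wfe nfn aku vveuj nbsrb mlcd odmyb mccxv kdc
Hunk 4: at line 5 remove [wfe,nfn] add [vui,cwl,mumx] -> 15 lines: qcr qxyp xpkf mbyy zohbg vui cwl mumx aku vveuj nbsrb mlcd odmyb mccxv kdc
Hunk 5: at line 6 remove [mumx] add [sdi] -> 15 lines: qcr qxyp xpkf mbyy zohbg vui cwl sdi aku vveuj nbsrb mlcd odmyb mccxv kdc

Answer: qcr
qxyp
xpkf
mbyy
zohbg
vui
cwl
sdi
aku
vveuj
nbsrb
mlcd
odmyb
mccxv
kdc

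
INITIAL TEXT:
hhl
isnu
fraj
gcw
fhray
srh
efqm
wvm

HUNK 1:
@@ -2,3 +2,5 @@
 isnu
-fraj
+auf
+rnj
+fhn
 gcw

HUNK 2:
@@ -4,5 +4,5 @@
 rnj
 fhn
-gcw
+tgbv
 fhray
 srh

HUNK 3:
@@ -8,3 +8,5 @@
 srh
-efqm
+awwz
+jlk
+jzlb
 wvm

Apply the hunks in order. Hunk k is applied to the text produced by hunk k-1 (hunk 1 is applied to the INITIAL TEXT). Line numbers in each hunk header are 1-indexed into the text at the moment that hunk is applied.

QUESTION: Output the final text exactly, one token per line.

Hunk 1: at line 2 remove [fraj] add [auf,rnj,fhn] -> 10 lines: hhl isnu auf rnj fhn gcw fhray srh efqm wvm
Hunk 2: at line 4 remove [gcw] add [tgbv] -> 10 lines: hhl isnu auf rnj fhn tgbv fhray srh efqm wvm
Hunk 3: at line 8 remove [efqm] add [awwz,jlk,jzlb] -> 12 lines: hhl isnu auf rnj fhn tgbv fhray srh awwz jlk jzlb wvm

Answer: hhl
isnu
auf
rnj
fhn
tgbv
fhray
srh
awwz
jlk
jzlb
wvm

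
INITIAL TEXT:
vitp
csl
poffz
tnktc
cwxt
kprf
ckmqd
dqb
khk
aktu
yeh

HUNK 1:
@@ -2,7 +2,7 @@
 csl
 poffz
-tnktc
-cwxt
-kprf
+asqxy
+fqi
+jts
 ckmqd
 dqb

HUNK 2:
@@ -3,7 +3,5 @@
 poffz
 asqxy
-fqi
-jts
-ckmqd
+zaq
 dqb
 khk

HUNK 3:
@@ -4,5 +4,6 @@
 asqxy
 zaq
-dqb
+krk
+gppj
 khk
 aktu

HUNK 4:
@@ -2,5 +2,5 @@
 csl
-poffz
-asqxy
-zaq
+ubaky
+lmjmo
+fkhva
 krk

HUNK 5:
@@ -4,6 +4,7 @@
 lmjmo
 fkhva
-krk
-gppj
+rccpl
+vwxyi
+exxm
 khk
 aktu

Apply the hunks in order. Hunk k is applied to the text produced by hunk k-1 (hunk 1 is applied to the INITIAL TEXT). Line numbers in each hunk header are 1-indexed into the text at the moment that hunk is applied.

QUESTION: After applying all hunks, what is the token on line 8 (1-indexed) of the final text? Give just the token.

Answer: exxm

Derivation:
Hunk 1: at line 2 remove [tnktc,cwxt,kprf] add [asqxy,fqi,jts] -> 11 lines: vitp csl poffz asqxy fqi jts ckmqd dqb khk aktu yeh
Hunk 2: at line 3 remove [fqi,jts,ckmqd] add [zaq] -> 9 lines: vitp csl poffz asqxy zaq dqb khk aktu yeh
Hunk 3: at line 4 remove [dqb] add [krk,gppj] -> 10 lines: vitp csl poffz asqxy zaq krk gppj khk aktu yeh
Hunk 4: at line 2 remove [poffz,asqxy,zaq] add [ubaky,lmjmo,fkhva] -> 10 lines: vitp csl ubaky lmjmo fkhva krk gppj khk aktu yeh
Hunk 5: at line 4 remove [krk,gppj] add [rccpl,vwxyi,exxm] -> 11 lines: vitp csl ubaky lmjmo fkhva rccpl vwxyi exxm khk aktu yeh
Final line 8: exxm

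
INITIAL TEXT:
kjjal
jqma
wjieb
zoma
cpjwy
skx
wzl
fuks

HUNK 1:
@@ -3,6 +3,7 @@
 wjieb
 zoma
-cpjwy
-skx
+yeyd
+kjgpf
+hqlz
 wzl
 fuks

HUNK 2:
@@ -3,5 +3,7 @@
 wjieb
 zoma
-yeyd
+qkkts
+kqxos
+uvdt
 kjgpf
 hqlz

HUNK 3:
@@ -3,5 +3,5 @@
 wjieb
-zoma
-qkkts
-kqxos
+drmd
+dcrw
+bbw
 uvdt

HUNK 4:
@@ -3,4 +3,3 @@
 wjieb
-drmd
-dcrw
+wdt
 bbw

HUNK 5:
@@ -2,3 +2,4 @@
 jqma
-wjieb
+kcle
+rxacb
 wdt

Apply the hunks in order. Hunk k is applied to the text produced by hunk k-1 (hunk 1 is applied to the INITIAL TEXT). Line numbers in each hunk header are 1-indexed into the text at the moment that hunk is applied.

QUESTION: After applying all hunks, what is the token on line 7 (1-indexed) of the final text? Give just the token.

Answer: uvdt

Derivation:
Hunk 1: at line 3 remove [cpjwy,skx] add [yeyd,kjgpf,hqlz] -> 9 lines: kjjal jqma wjieb zoma yeyd kjgpf hqlz wzl fuks
Hunk 2: at line 3 remove [yeyd] add [qkkts,kqxos,uvdt] -> 11 lines: kjjal jqma wjieb zoma qkkts kqxos uvdt kjgpf hqlz wzl fuks
Hunk 3: at line 3 remove [zoma,qkkts,kqxos] add [drmd,dcrw,bbw] -> 11 lines: kjjal jqma wjieb drmd dcrw bbw uvdt kjgpf hqlz wzl fuks
Hunk 4: at line 3 remove [drmd,dcrw] add [wdt] -> 10 lines: kjjal jqma wjieb wdt bbw uvdt kjgpf hqlz wzl fuks
Hunk 5: at line 2 remove [wjieb] add [kcle,rxacb] -> 11 lines: kjjal jqma kcle rxacb wdt bbw uvdt kjgpf hqlz wzl fuks
Final line 7: uvdt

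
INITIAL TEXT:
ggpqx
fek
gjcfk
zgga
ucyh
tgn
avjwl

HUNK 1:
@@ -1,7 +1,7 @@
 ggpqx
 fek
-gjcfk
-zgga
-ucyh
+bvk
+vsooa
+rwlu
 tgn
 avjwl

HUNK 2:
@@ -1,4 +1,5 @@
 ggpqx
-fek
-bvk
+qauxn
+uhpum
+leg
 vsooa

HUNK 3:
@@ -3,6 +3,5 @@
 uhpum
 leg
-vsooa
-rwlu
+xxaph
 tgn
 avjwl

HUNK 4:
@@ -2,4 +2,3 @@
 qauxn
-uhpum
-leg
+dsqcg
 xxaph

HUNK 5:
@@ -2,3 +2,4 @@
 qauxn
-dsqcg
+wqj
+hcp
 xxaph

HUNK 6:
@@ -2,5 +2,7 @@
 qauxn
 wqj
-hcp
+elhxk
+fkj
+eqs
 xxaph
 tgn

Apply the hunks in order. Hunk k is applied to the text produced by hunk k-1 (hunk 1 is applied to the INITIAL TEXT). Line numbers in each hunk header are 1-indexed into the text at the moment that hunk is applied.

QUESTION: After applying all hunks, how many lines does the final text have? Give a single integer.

Answer: 9

Derivation:
Hunk 1: at line 1 remove [gjcfk,zgga,ucyh] add [bvk,vsooa,rwlu] -> 7 lines: ggpqx fek bvk vsooa rwlu tgn avjwl
Hunk 2: at line 1 remove [fek,bvk] add [qauxn,uhpum,leg] -> 8 lines: ggpqx qauxn uhpum leg vsooa rwlu tgn avjwl
Hunk 3: at line 3 remove [vsooa,rwlu] add [xxaph] -> 7 lines: ggpqx qauxn uhpum leg xxaph tgn avjwl
Hunk 4: at line 2 remove [uhpum,leg] add [dsqcg] -> 6 lines: ggpqx qauxn dsqcg xxaph tgn avjwl
Hunk 5: at line 2 remove [dsqcg] add [wqj,hcp] -> 7 lines: ggpqx qauxn wqj hcp xxaph tgn avjwl
Hunk 6: at line 2 remove [hcp] add [elhxk,fkj,eqs] -> 9 lines: ggpqx qauxn wqj elhxk fkj eqs xxaph tgn avjwl
Final line count: 9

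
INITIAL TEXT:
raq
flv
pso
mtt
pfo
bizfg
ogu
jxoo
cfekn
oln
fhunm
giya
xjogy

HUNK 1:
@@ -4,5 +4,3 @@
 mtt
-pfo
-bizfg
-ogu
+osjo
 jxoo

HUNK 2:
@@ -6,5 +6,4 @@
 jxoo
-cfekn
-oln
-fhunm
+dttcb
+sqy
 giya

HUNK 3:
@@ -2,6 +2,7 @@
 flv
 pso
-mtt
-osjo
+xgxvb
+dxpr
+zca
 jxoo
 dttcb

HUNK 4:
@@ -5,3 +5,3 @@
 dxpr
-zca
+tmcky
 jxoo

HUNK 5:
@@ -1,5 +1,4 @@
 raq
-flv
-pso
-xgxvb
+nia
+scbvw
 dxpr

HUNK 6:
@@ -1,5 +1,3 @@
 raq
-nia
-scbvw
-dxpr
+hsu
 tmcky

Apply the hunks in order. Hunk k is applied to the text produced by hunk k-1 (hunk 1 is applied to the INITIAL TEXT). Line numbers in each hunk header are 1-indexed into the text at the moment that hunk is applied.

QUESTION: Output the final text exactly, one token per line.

Hunk 1: at line 4 remove [pfo,bizfg,ogu] add [osjo] -> 11 lines: raq flv pso mtt osjo jxoo cfekn oln fhunm giya xjogy
Hunk 2: at line 6 remove [cfekn,oln,fhunm] add [dttcb,sqy] -> 10 lines: raq flv pso mtt osjo jxoo dttcb sqy giya xjogy
Hunk 3: at line 2 remove [mtt,osjo] add [xgxvb,dxpr,zca] -> 11 lines: raq flv pso xgxvb dxpr zca jxoo dttcb sqy giya xjogy
Hunk 4: at line 5 remove [zca] add [tmcky] -> 11 lines: raq flv pso xgxvb dxpr tmcky jxoo dttcb sqy giya xjogy
Hunk 5: at line 1 remove [flv,pso,xgxvb] add [nia,scbvw] -> 10 lines: raq nia scbvw dxpr tmcky jxoo dttcb sqy giya xjogy
Hunk 6: at line 1 remove [nia,scbvw,dxpr] add [hsu] -> 8 lines: raq hsu tmcky jxoo dttcb sqy giya xjogy

Answer: raq
hsu
tmcky
jxoo
dttcb
sqy
giya
xjogy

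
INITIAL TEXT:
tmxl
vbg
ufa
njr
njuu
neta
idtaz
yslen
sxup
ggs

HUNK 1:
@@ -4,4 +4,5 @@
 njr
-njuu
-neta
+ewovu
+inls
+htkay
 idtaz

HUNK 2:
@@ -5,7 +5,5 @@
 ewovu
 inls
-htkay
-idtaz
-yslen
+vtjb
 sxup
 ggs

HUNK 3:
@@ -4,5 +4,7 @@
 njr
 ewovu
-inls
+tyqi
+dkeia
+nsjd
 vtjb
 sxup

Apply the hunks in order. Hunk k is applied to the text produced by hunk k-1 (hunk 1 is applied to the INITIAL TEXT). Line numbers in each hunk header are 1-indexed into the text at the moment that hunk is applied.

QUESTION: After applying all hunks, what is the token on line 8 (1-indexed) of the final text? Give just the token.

Answer: nsjd

Derivation:
Hunk 1: at line 4 remove [njuu,neta] add [ewovu,inls,htkay] -> 11 lines: tmxl vbg ufa njr ewovu inls htkay idtaz yslen sxup ggs
Hunk 2: at line 5 remove [htkay,idtaz,yslen] add [vtjb] -> 9 lines: tmxl vbg ufa njr ewovu inls vtjb sxup ggs
Hunk 3: at line 4 remove [inls] add [tyqi,dkeia,nsjd] -> 11 lines: tmxl vbg ufa njr ewovu tyqi dkeia nsjd vtjb sxup ggs
Final line 8: nsjd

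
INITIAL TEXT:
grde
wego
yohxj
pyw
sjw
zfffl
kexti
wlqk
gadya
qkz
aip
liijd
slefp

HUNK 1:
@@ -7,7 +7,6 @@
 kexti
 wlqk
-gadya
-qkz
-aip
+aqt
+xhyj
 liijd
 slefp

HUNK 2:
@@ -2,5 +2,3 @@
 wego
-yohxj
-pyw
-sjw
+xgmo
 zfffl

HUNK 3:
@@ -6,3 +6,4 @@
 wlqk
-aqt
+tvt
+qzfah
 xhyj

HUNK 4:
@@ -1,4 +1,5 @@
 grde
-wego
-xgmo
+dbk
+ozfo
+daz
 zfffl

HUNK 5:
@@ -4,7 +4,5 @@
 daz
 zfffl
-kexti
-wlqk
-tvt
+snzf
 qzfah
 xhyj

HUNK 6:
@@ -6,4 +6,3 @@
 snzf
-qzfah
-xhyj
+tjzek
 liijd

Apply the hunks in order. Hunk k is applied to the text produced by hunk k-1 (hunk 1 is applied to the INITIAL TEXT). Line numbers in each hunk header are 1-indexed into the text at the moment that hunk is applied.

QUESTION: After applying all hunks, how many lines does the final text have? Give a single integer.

Hunk 1: at line 7 remove [gadya,qkz,aip] add [aqt,xhyj] -> 12 lines: grde wego yohxj pyw sjw zfffl kexti wlqk aqt xhyj liijd slefp
Hunk 2: at line 2 remove [yohxj,pyw,sjw] add [xgmo] -> 10 lines: grde wego xgmo zfffl kexti wlqk aqt xhyj liijd slefp
Hunk 3: at line 6 remove [aqt] add [tvt,qzfah] -> 11 lines: grde wego xgmo zfffl kexti wlqk tvt qzfah xhyj liijd slefp
Hunk 4: at line 1 remove [wego,xgmo] add [dbk,ozfo,daz] -> 12 lines: grde dbk ozfo daz zfffl kexti wlqk tvt qzfah xhyj liijd slefp
Hunk 5: at line 4 remove [kexti,wlqk,tvt] add [snzf] -> 10 lines: grde dbk ozfo daz zfffl snzf qzfah xhyj liijd slefp
Hunk 6: at line 6 remove [qzfah,xhyj] add [tjzek] -> 9 lines: grde dbk ozfo daz zfffl snzf tjzek liijd slefp
Final line count: 9

Answer: 9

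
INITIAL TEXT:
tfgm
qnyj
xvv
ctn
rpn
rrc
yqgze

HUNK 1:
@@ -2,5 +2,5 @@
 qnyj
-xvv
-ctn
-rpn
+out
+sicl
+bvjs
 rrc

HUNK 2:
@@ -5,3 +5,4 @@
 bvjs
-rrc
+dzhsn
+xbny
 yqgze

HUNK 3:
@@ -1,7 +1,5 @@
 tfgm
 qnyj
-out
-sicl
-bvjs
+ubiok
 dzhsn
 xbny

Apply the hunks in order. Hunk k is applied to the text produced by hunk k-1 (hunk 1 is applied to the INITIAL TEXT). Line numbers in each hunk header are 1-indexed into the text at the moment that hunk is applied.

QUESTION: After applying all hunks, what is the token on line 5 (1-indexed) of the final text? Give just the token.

Hunk 1: at line 2 remove [xvv,ctn,rpn] add [out,sicl,bvjs] -> 7 lines: tfgm qnyj out sicl bvjs rrc yqgze
Hunk 2: at line 5 remove [rrc] add [dzhsn,xbny] -> 8 lines: tfgm qnyj out sicl bvjs dzhsn xbny yqgze
Hunk 3: at line 1 remove [out,sicl,bvjs] add [ubiok] -> 6 lines: tfgm qnyj ubiok dzhsn xbny yqgze
Final line 5: xbny

Answer: xbny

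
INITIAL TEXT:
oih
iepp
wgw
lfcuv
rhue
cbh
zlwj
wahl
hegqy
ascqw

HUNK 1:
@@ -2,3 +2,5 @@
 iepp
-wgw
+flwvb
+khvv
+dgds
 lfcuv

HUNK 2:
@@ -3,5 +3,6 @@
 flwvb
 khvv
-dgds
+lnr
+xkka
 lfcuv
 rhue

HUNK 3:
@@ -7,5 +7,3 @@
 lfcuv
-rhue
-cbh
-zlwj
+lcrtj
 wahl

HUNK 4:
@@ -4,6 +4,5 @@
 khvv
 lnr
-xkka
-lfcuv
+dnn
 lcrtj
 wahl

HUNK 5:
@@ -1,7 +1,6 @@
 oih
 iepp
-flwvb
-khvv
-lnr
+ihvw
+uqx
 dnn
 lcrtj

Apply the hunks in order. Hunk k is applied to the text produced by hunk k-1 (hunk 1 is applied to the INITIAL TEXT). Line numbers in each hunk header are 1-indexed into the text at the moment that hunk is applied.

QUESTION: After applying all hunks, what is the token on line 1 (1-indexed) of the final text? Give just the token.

Answer: oih

Derivation:
Hunk 1: at line 2 remove [wgw] add [flwvb,khvv,dgds] -> 12 lines: oih iepp flwvb khvv dgds lfcuv rhue cbh zlwj wahl hegqy ascqw
Hunk 2: at line 3 remove [dgds] add [lnr,xkka] -> 13 lines: oih iepp flwvb khvv lnr xkka lfcuv rhue cbh zlwj wahl hegqy ascqw
Hunk 3: at line 7 remove [rhue,cbh,zlwj] add [lcrtj] -> 11 lines: oih iepp flwvb khvv lnr xkka lfcuv lcrtj wahl hegqy ascqw
Hunk 4: at line 4 remove [xkka,lfcuv] add [dnn] -> 10 lines: oih iepp flwvb khvv lnr dnn lcrtj wahl hegqy ascqw
Hunk 5: at line 1 remove [flwvb,khvv,lnr] add [ihvw,uqx] -> 9 lines: oih iepp ihvw uqx dnn lcrtj wahl hegqy ascqw
Final line 1: oih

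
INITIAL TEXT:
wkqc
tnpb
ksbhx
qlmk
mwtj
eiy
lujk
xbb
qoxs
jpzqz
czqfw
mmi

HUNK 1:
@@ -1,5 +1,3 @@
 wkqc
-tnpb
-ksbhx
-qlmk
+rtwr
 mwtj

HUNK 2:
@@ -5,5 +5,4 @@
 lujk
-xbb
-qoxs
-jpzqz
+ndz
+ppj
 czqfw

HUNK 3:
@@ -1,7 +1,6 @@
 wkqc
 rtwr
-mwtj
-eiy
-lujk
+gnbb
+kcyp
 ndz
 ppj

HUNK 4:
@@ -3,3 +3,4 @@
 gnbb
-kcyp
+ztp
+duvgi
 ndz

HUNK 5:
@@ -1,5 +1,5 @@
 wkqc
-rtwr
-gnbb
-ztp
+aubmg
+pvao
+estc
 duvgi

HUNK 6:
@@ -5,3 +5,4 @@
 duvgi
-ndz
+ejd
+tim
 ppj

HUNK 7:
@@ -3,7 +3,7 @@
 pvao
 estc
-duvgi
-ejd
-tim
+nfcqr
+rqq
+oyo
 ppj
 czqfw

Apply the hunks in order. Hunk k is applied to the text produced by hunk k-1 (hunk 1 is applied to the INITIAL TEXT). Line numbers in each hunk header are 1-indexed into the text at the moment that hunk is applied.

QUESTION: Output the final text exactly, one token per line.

Hunk 1: at line 1 remove [tnpb,ksbhx,qlmk] add [rtwr] -> 10 lines: wkqc rtwr mwtj eiy lujk xbb qoxs jpzqz czqfw mmi
Hunk 2: at line 5 remove [xbb,qoxs,jpzqz] add [ndz,ppj] -> 9 lines: wkqc rtwr mwtj eiy lujk ndz ppj czqfw mmi
Hunk 3: at line 1 remove [mwtj,eiy,lujk] add [gnbb,kcyp] -> 8 lines: wkqc rtwr gnbb kcyp ndz ppj czqfw mmi
Hunk 4: at line 3 remove [kcyp] add [ztp,duvgi] -> 9 lines: wkqc rtwr gnbb ztp duvgi ndz ppj czqfw mmi
Hunk 5: at line 1 remove [rtwr,gnbb,ztp] add [aubmg,pvao,estc] -> 9 lines: wkqc aubmg pvao estc duvgi ndz ppj czqfw mmi
Hunk 6: at line 5 remove [ndz] add [ejd,tim] -> 10 lines: wkqc aubmg pvao estc duvgi ejd tim ppj czqfw mmi
Hunk 7: at line 3 remove [duvgi,ejd,tim] add [nfcqr,rqq,oyo] -> 10 lines: wkqc aubmg pvao estc nfcqr rqq oyo ppj czqfw mmi

Answer: wkqc
aubmg
pvao
estc
nfcqr
rqq
oyo
ppj
czqfw
mmi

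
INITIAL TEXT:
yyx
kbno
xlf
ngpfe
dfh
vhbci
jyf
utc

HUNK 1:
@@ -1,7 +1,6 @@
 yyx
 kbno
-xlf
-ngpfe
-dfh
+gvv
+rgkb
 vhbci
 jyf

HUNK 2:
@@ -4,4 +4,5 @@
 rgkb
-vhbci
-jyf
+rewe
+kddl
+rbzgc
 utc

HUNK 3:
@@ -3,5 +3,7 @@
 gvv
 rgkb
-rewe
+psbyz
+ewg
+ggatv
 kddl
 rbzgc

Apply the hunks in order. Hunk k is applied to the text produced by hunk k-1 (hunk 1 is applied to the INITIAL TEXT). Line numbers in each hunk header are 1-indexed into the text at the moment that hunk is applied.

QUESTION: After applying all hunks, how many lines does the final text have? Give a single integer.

Hunk 1: at line 1 remove [xlf,ngpfe,dfh] add [gvv,rgkb] -> 7 lines: yyx kbno gvv rgkb vhbci jyf utc
Hunk 2: at line 4 remove [vhbci,jyf] add [rewe,kddl,rbzgc] -> 8 lines: yyx kbno gvv rgkb rewe kddl rbzgc utc
Hunk 3: at line 3 remove [rewe] add [psbyz,ewg,ggatv] -> 10 lines: yyx kbno gvv rgkb psbyz ewg ggatv kddl rbzgc utc
Final line count: 10

Answer: 10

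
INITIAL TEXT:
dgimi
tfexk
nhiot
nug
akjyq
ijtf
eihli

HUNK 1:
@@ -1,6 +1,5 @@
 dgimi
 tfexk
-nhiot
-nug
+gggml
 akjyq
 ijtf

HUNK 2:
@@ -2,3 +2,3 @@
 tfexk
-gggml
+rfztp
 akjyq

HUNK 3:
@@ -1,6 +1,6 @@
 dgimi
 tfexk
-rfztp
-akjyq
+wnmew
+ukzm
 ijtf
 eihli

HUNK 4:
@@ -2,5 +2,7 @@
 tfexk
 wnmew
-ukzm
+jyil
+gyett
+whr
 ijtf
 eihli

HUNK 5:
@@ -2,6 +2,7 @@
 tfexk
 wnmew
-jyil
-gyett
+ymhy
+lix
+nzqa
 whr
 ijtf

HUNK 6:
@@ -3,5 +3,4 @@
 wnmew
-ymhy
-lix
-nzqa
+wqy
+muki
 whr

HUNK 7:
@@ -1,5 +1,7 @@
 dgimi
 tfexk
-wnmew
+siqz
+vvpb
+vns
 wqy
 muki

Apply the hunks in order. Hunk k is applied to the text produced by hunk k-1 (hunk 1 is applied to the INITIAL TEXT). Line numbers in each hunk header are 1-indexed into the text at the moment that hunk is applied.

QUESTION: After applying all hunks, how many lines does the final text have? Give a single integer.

Answer: 10

Derivation:
Hunk 1: at line 1 remove [nhiot,nug] add [gggml] -> 6 lines: dgimi tfexk gggml akjyq ijtf eihli
Hunk 2: at line 2 remove [gggml] add [rfztp] -> 6 lines: dgimi tfexk rfztp akjyq ijtf eihli
Hunk 3: at line 1 remove [rfztp,akjyq] add [wnmew,ukzm] -> 6 lines: dgimi tfexk wnmew ukzm ijtf eihli
Hunk 4: at line 2 remove [ukzm] add [jyil,gyett,whr] -> 8 lines: dgimi tfexk wnmew jyil gyett whr ijtf eihli
Hunk 5: at line 2 remove [jyil,gyett] add [ymhy,lix,nzqa] -> 9 lines: dgimi tfexk wnmew ymhy lix nzqa whr ijtf eihli
Hunk 6: at line 3 remove [ymhy,lix,nzqa] add [wqy,muki] -> 8 lines: dgimi tfexk wnmew wqy muki whr ijtf eihli
Hunk 7: at line 1 remove [wnmew] add [siqz,vvpb,vns] -> 10 lines: dgimi tfexk siqz vvpb vns wqy muki whr ijtf eihli
Final line count: 10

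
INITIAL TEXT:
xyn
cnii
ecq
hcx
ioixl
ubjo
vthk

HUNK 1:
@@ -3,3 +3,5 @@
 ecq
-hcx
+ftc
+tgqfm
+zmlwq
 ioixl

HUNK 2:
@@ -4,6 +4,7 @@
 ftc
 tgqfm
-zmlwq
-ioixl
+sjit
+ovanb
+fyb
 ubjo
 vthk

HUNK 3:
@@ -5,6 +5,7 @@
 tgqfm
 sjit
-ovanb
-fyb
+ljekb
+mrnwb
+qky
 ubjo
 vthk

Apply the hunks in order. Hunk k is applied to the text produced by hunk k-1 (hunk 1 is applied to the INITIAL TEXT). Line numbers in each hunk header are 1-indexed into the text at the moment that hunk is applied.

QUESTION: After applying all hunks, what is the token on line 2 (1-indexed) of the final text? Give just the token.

Answer: cnii

Derivation:
Hunk 1: at line 3 remove [hcx] add [ftc,tgqfm,zmlwq] -> 9 lines: xyn cnii ecq ftc tgqfm zmlwq ioixl ubjo vthk
Hunk 2: at line 4 remove [zmlwq,ioixl] add [sjit,ovanb,fyb] -> 10 lines: xyn cnii ecq ftc tgqfm sjit ovanb fyb ubjo vthk
Hunk 3: at line 5 remove [ovanb,fyb] add [ljekb,mrnwb,qky] -> 11 lines: xyn cnii ecq ftc tgqfm sjit ljekb mrnwb qky ubjo vthk
Final line 2: cnii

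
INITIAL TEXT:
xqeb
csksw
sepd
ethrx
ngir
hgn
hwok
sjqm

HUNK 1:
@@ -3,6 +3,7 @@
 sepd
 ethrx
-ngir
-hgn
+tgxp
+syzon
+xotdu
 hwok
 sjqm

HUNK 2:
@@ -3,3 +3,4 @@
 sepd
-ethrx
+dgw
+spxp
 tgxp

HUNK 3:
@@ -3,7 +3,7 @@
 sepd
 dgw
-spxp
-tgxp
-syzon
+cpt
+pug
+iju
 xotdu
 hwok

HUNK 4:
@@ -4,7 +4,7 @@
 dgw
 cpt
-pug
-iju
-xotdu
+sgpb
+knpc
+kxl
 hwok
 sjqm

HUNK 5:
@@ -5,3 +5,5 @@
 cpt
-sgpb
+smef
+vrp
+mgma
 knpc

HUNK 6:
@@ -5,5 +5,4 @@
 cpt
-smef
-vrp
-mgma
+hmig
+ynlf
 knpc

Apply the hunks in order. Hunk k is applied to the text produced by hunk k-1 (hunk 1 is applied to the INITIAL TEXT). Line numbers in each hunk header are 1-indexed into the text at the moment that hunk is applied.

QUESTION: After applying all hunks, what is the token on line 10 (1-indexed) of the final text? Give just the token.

Answer: hwok

Derivation:
Hunk 1: at line 3 remove [ngir,hgn] add [tgxp,syzon,xotdu] -> 9 lines: xqeb csksw sepd ethrx tgxp syzon xotdu hwok sjqm
Hunk 2: at line 3 remove [ethrx] add [dgw,spxp] -> 10 lines: xqeb csksw sepd dgw spxp tgxp syzon xotdu hwok sjqm
Hunk 3: at line 3 remove [spxp,tgxp,syzon] add [cpt,pug,iju] -> 10 lines: xqeb csksw sepd dgw cpt pug iju xotdu hwok sjqm
Hunk 4: at line 4 remove [pug,iju,xotdu] add [sgpb,knpc,kxl] -> 10 lines: xqeb csksw sepd dgw cpt sgpb knpc kxl hwok sjqm
Hunk 5: at line 5 remove [sgpb] add [smef,vrp,mgma] -> 12 lines: xqeb csksw sepd dgw cpt smef vrp mgma knpc kxl hwok sjqm
Hunk 6: at line 5 remove [smef,vrp,mgma] add [hmig,ynlf] -> 11 lines: xqeb csksw sepd dgw cpt hmig ynlf knpc kxl hwok sjqm
Final line 10: hwok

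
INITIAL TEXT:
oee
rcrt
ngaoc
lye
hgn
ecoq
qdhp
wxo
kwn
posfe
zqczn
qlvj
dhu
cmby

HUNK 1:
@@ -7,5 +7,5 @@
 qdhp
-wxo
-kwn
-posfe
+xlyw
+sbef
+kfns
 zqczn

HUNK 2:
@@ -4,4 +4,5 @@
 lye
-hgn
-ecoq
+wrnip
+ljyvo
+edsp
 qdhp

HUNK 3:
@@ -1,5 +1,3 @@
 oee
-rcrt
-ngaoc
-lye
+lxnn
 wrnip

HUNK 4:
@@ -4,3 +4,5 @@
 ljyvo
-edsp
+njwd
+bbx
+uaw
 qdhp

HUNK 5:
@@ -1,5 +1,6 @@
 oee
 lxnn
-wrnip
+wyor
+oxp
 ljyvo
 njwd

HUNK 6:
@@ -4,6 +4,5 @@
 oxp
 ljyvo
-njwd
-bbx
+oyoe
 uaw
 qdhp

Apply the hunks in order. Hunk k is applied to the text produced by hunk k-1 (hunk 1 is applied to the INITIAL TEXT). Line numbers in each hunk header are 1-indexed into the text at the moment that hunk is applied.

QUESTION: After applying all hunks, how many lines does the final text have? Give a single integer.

Answer: 15

Derivation:
Hunk 1: at line 7 remove [wxo,kwn,posfe] add [xlyw,sbef,kfns] -> 14 lines: oee rcrt ngaoc lye hgn ecoq qdhp xlyw sbef kfns zqczn qlvj dhu cmby
Hunk 2: at line 4 remove [hgn,ecoq] add [wrnip,ljyvo,edsp] -> 15 lines: oee rcrt ngaoc lye wrnip ljyvo edsp qdhp xlyw sbef kfns zqczn qlvj dhu cmby
Hunk 3: at line 1 remove [rcrt,ngaoc,lye] add [lxnn] -> 13 lines: oee lxnn wrnip ljyvo edsp qdhp xlyw sbef kfns zqczn qlvj dhu cmby
Hunk 4: at line 4 remove [edsp] add [njwd,bbx,uaw] -> 15 lines: oee lxnn wrnip ljyvo njwd bbx uaw qdhp xlyw sbef kfns zqczn qlvj dhu cmby
Hunk 5: at line 1 remove [wrnip] add [wyor,oxp] -> 16 lines: oee lxnn wyor oxp ljyvo njwd bbx uaw qdhp xlyw sbef kfns zqczn qlvj dhu cmby
Hunk 6: at line 4 remove [njwd,bbx] add [oyoe] -> 15 lines: oee lxnn wyor oxp ljyvo oyoe uaw qdhp xlyw sbef kfns zqczn qlvj dhu cmby
Final line count: 15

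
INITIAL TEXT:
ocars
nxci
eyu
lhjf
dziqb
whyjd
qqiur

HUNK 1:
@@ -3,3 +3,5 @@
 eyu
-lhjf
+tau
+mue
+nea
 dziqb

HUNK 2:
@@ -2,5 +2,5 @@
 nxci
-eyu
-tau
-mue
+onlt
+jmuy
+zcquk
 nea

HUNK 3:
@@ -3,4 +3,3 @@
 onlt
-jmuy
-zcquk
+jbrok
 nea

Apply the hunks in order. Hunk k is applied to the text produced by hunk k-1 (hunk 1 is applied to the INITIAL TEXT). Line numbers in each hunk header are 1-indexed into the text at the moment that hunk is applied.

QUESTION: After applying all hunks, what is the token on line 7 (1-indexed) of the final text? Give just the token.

Hunk 1: at line 3 remove [lhjf] add [tau,mue,nea] -> 9 lines: ocars nxci eyu tau mue nea dziqb whyjd qqiur
Hunk 2: at line 2 remove [eyu,tau,mue] add [onlt,jmuy,zcquk] -> 9 lines: ocars nxci onlt jmuy zcquk nea dziqb whyjd qqiur
Hunk 3: at line 3 remove [jmuy,zcquk] add [jbrok] -> 8 lines: ocars nxci onlt jbrok nea dziqb whyjd qqiur
Final line 7: whyjd

Answer: whyjd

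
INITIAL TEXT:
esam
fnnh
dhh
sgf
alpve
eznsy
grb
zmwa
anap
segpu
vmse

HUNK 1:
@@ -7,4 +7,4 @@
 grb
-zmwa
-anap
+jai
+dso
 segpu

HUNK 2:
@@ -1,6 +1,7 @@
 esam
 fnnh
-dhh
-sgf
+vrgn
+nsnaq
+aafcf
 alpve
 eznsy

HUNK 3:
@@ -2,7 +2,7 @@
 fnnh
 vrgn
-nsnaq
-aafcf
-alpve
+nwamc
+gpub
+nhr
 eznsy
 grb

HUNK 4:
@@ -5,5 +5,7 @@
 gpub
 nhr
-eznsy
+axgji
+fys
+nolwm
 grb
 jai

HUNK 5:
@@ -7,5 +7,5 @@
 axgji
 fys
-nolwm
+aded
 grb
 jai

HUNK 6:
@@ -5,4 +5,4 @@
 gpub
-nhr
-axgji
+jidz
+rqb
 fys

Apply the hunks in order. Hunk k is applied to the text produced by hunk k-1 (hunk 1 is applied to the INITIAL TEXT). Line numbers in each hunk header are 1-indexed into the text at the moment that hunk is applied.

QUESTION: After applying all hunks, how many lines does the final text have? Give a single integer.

Answer: 14

Derivation:
Hunk 1: at line 7 remove [zmwa,anap] add [jai,dso] -> 11 lines: esam fnnh dhh sgf alpve eznsy grb jai dso segpu vmse
Hunk 2: at line 1 remove [dhh,sgf] add [vrgn,nsnaq,aafcf] -> 12 lines: esam fnnh vrgn nsnaq aafcf alpve eznsy grb jai dso segpu vmse
Hunk 3: at line 2 remove [nsnaq,aafcf,alpve] add [nwamc,gpub,nhr] -> 12 lines: esam fnnh vrgn nwamc gpub nhr eznsy grb jai dso segpu vmse
Hunk 4: at line 5 remove [eznsy] add [axgji,fys,nolwm] -> 14 lines: esam fnnh vrgn nwamc gpub nhr axgji fys nolwm grb jai dso segpu vmse
Hunk 5: at line 7 remove [nolwm] add [aded] -> 14 lines: esam fnnh vrgn nwamc gpub nhr axgji fys aded grb jai dso segpu vmse
Hunk 6: at line 5 remove [nhr,axgji] add [jidz,rqb] -> 14 lines: esam fnnh vrgn nwamc gpub jidz rqb fys aded grb jai dso segpu vmse
Final line count: 14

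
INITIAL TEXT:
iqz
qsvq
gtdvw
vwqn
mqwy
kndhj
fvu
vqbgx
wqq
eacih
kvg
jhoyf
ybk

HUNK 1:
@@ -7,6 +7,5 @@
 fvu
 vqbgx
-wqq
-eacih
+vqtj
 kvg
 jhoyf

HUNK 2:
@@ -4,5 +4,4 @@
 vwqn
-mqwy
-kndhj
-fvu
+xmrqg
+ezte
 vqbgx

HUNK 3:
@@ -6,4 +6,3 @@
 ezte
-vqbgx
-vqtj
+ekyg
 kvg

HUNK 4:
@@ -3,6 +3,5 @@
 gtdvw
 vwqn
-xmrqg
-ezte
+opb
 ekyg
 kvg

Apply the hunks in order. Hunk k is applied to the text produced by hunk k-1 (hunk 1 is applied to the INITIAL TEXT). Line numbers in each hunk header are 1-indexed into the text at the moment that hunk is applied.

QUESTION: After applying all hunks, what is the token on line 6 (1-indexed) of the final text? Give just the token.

Answer: ekyg

Derivation:
Hunk 1: at line 7 remove [wqq,eacih] add [vqtj] -> 12 lines: iqz qsvq gtdvw vwqn mqwy kndhj fvu vqbgx vqtj kvg jhoyf ybk
Hunk 2: at line 4 remove [mqwy,kndhj,fvu] add [xmrqg,ezte] -> 11 lines: iqz qsvq gtdvw vwqn xmrqg ezte vqbgx vqtj kvg jhoyf ybk
Hunk 3: at line 6 remove [vqbgx,vqtj] add [ekyg] -> 10 lines: iqz qsvq gtdvw vwqn xmrqg ezte ekyg kvg jhoyf ybk
Hunk 4: at line 3 remove [xmrqg,ezte] add [opb] -> 9 lines: iqz qsvq gtdvw vwqn opb ekyg kvg jhoyf ybk
Final line 6: ekyg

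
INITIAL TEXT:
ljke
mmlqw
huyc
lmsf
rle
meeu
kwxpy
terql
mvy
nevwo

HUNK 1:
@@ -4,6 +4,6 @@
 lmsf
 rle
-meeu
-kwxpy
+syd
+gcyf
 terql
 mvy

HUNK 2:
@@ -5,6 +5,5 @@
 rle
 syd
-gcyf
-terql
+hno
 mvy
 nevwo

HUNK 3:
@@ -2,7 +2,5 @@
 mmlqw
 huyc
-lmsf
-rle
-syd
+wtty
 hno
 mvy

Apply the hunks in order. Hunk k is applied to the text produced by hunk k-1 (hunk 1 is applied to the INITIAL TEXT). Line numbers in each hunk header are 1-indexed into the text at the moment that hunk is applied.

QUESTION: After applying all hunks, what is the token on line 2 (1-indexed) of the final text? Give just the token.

Hunk 1: at line 4 remove [meeu,kwxpy] add [syd,gcyf] -> 10 lines: ljke mmlqw huyc lmsf rle syd gcyf terql mvy nevwo
Hunk 2: at line 5 remove [gcyf,terql] add [hno] -> 9 lines: ljke mmlqw huyc lmsf rle syd hno mvy nevwo
Hunk 3: at line 2 remove [lmsf,rle,syd] add [wtty] -> 7 lines: ljke mmlqw huyc wtty hno mvy nevwo
Final line 2: mmlqw

Answer: mmlqw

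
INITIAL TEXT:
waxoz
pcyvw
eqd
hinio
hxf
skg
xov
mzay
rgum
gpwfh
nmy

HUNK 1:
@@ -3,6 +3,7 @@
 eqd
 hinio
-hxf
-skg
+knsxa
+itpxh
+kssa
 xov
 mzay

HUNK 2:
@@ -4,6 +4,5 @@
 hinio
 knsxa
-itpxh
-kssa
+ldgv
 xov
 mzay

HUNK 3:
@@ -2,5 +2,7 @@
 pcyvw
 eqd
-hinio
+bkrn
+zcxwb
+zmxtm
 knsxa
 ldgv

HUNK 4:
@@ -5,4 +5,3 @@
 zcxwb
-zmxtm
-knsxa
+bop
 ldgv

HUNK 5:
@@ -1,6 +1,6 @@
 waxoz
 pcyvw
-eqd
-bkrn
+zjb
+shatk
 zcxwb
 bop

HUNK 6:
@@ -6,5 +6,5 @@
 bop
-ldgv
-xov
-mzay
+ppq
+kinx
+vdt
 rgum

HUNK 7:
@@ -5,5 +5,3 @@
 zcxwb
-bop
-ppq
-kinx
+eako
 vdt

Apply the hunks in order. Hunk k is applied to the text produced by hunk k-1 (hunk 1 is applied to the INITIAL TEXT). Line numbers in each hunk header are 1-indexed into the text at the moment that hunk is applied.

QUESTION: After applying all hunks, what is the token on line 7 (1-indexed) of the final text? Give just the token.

Answer: vdt

Derivation:
Hunk 1: at line 3 remove [hxf,skg] add [knsxa,itpxh,kssa] -> 12 lines: waxoz pcyvw eqd hinio knsxa itpxh kssa xov mzay rgum gpwfh nmy
Hunk 2: at line 4 remove [itpxh,kssa] add [ldgv] -> 11 lines: waxoz pcyvw eqd hinio knsxa ldgv xov mzay rgum gpwfh nmy
Hunk 3: at line 2 remove [hinio] add [bkrn,zcxwb,zmxtm] -> 13 lines: waxoz pcyvw eqd bkrn zcxwb zmxtm knsxa ldgv xov mzay rgum gpwfh nmy
Hunk 4: at line 5 remove [zmxtm,knsxa] add [bop] -> 12 lines: waxoz pcyvw eqd bkrn zcxwb bop ldgv xov mzay rgum gpwfh nmy
Hunk 5: at line 1 remove [eqd,bkrn] add [zjb,shatk] -> 12 lines: waxoz pcyvw zjb shatk zcxwb bop ldgv xov mzay rgum gpwfh nmy
Hunk 6: at line 6 remove [ldgv,xov,mzay] add [ppq,kinx,vdt] -> 12 lines: waxoz pcyvw zjb shatk zcxwb bop ppq kinx vdt rgum gpwfh nmy
Hunk 7: at line 5 remove [bop,ppq,kinx] add [eako] -> 10 lines: waxoz pcyvw zjb shatk zcxwb eako vdt rgum gpwfh nmy
Final line 7: vdt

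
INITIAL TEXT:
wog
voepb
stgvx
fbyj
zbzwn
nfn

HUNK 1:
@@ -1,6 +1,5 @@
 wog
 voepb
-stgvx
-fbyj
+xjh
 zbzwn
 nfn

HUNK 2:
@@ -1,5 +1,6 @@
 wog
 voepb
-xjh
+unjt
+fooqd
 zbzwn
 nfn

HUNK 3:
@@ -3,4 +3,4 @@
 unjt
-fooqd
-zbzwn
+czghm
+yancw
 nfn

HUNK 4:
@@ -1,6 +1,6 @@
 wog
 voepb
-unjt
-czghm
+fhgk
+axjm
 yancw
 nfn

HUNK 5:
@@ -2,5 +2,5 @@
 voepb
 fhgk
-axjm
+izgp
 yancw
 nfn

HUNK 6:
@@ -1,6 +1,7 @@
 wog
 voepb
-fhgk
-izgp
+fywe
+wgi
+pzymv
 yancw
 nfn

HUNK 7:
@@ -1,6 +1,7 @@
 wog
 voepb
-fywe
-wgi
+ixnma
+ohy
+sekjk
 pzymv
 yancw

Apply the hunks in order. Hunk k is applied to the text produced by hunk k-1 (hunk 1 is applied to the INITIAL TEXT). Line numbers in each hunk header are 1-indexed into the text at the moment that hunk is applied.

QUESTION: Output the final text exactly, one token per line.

Hunk 1: at line 1 remove [stgvx,fbyj] add [xjh] -> 5 lines: wog voepb xjh zbzwn nfn
Hunk 2: at line 1 remove [xjh] add [unjt,fooqd] -> 6 lines: wog voepb unjt fooqd zbzwn nfn
Hunk 3: at line 3 remove [fooqd,zbzwn] add [czghm,yancw] -> 6 lines: wog voepb unjt czghm yancw nfn
Hunk 4: at line 1 remove [unjt,czghm] add [fhgk,axjm] -> 6 lines: wog voepb fhgk axjm yancw nfn
Hunk 5: at line 2 remove [axjm] add [izgp] -> 6 lines: wog voepb fhgk izgp yancw nfn
Hunk 6: at line 1 remove [fhgk,izgp] add [fywe,wgi,pzymv] -> 7 lines: wog voepb fywe wgi pzymv yancw nfn
Hunk 7: at line 1 remove [fywe,wgi] add [ixnma,ohy,sekjk] -> 8 lines: wog voepb ixnma ohy sekjk pzymv yancw nfn

Answer: wog
voepb
ixnma
ohy
sekjk
pzymv
yancw
nfn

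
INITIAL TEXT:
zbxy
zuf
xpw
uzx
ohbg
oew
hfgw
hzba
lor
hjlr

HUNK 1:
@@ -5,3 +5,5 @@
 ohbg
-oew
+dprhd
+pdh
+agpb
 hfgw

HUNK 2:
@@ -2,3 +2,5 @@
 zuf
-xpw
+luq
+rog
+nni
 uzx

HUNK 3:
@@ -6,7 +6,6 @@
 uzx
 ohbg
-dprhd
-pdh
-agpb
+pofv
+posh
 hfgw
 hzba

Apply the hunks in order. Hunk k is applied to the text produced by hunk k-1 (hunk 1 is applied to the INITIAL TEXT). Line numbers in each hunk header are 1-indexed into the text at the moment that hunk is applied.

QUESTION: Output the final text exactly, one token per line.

Answer: zbxy
zuf
luq
rog
nni
uzx
ohbg
pofv
posh
hfgw
hzba
lor
hjlr

Derivation:
Hunk 1: at line 5 remove [oew] add [dprhd,pdh,agpb] -> 12 lines: zbxy zuf xpw uzx ohbg dprhd pdh agpb hfgw hzba lor hjlr
Hunk 2: at line 2 remove [xpw] add [luq,rog,nni] -> 14 lines: zbxy zuf luq rog nni uzx ohbg dprhd pdh agpb hfgw hzba lor hjlr
Hunk 3: at line 6 remove [dprhd,pdh,agpb] add [pofv,posh] -> 13 lines: zbxy zuf luq rog nni uzx ohbg pofv posh hfgw hzba lor hjlr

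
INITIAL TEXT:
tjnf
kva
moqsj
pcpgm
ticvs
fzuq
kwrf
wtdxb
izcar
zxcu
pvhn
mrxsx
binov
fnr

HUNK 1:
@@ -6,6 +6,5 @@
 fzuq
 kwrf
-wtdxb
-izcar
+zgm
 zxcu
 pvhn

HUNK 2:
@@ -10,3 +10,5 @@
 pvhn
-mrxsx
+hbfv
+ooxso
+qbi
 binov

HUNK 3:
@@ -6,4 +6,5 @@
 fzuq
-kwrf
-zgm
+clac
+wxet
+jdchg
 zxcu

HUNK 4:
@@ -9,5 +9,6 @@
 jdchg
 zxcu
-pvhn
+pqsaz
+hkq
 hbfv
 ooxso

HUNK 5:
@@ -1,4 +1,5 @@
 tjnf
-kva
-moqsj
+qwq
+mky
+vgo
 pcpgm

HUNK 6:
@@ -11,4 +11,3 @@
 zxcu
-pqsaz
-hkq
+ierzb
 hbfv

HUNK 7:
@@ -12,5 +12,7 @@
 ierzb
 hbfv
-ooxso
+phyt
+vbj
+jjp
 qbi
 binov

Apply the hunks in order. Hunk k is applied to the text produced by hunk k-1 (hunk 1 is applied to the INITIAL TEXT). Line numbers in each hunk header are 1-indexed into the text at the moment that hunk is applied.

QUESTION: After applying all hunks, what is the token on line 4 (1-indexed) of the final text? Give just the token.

Hunk 1: at line 6 remove [wtdxb,izcar] add [zgm] -> 13 lines: tjnf kva moqsj pcpgm ticvs fzuq kwrf zgm zxcu pvhn mrxsx binov fnr
Hunk 2: at line 10 remove [mrxsx] add [hbfv,ooxso,qbi] -> 15 lines: tjnf kva moqsj pcpgm ticvs fzuq kwrf zgm zxcu pvhn hbfv ooxso qbi binov fnr
Hunk 3: at line 6 remove [kwrf,zgm] add [clac,wxet,jdchg] -> 16 lines: tjnf kva moqsj pcpgm ticvs fzuq clac wxet jdchg zxcu pvhn hbfv ooxso qbi binov fnr
Hunk 4: at line 9 remove [pvhn] add [pqsaz,hkq] -> 17 lines: tjnf kva moqsj pcpgm ticvs fzuq clac wxet jdchg zxcu pqsaz hkq hbfv ooxso qbi binov fnr
Hunk 5: at line 1 remove [kva,moqsj] add [qwq,mky,vgo] -> 18 lines: tjnf qwq mky vgo pcpgm ticvs fzuq clac wxet jdchg zxcu pqsaz hkq hbfv ooxso qbi binov fnr
Hunk 6: at line 11 remove [pqsaz,hkq] add [ierzb] -> 17 lines: tjnf qwq mky vgo pcpgm ticvs fzuq clac wxet jdchg zxcu ierzb hbfv ooxso qbi binov fnr
Hunk 7: at line 12 remove [ooxso] add [phyt,vbj,jjp] -> 19 lines: tjnf qwq mky vgo pcpgm ticvs fzuq clac wxet jdchg zxcu ierzb hbfv phyt vbj jjp qbi binov fnr
Final line 4: vgo

Answer: vgo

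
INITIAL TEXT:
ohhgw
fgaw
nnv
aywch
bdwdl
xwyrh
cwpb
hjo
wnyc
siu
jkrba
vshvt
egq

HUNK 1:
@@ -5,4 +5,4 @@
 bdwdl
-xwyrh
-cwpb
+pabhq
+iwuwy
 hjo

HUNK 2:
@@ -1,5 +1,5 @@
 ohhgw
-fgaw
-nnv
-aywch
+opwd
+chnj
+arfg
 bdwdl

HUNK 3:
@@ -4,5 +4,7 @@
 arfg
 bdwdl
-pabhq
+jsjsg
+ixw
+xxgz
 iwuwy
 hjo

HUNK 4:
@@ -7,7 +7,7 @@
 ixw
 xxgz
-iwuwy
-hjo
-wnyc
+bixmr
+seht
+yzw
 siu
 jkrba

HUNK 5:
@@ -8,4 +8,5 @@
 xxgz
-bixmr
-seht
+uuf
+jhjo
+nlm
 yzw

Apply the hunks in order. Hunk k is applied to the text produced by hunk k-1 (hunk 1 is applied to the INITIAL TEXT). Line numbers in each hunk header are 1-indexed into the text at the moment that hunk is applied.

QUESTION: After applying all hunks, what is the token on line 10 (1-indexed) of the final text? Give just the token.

Answer: jhjo

Derivation:
Hunk 1: at line 5 remove [xwyrh,cwpb] add [pabhq,iwuwy] -> 13 lines: ohhgw fgaw nnv aywch bdwdl pabhq iwuwy hjo wnyc siu jkrba vshvt egq
Hunk 2: at line 1 remove [fgaw,nnv,aywch] add [opwd,chnj,arfg] -> 13 lines: ohhgw opwd chnj arfg bdwdl pabhq iwuwy hjo wnyc siu jkrba vshvt egq
Hunk 3: at line 4 remove [pabhq] add [jsjsg,ixw,xxgz] -> 15 lines: ohhgw opwd chnj arfg bdwdl jsjsg ixw xxgz iwuwy hjo wnyc siu jkrba vshvt egq
Hunk 4: at line 7 remove [iwuwy,hjo,wnyc] add [bixmr,seht,yzw] -> 15 lines: ohhgw opwd chnj arfg bdwdl jsjsg ixw xxgz bixmr seht yzw siu jkrba vshvt egq
Hunk 5: at line 8 remove [bixmr,seht] add [uuf,jhjo,nlm] -> 16 lines: ohhgw opwd chnj arfg bdwdl jsjsg ixw xxgz uuf jhjo nlm yzw siu jkrba vshvt egq
Final line 10: jhjo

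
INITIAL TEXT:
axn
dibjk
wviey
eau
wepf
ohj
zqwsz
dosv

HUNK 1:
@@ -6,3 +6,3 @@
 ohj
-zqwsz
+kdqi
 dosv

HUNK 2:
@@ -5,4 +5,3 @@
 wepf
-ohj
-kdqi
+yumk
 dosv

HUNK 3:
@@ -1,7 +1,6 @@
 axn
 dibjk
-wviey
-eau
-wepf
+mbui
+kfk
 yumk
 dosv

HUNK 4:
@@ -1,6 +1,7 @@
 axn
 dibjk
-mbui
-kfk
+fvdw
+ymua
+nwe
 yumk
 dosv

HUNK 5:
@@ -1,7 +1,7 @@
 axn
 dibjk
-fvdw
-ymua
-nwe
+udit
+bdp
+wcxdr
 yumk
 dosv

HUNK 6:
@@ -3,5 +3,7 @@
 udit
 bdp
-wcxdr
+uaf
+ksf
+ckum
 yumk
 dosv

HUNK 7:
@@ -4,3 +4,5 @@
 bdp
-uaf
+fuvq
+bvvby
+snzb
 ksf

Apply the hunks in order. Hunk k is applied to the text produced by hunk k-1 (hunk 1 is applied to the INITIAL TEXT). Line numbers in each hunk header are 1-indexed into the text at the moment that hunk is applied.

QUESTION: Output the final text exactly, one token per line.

Hunk 1: at line 6 remove [zqwsz] add [kdqi] -> 8 lines: axn dibjk wviey eau wepf ohj kdqi dosv
Hunk 2: at line 5 remove [ohj,kdqi] add [yumk] -> 7 lines: axn dibjk wviey eau wepf yumk dosv
Hunk 3: at line 1 remove [wviey,eau,wepf] add [mbui,kfk] -> 6 lines: axn dibjk mbui kfk yumk dosv
Hunk 4: at line 1 remove [mbui,kfk] add [fvdw,ymua,nwe] -> 7 lines: axn dibjk fvdw ymua nwe yumk dosv
Hunk 5: at line 1 remove [fvdw,ymua,nwe] add [udit,bdp,wcxdr] -> 7 lines: axn dibjk udit bdp wcxdr yumk dosv
Hunk 6: at line 3 remove [wcxdr] add [uaf,ksf,ckum] -> 9 lines: axn dibjk udit bdp uaf ksf ckum yumk dosv
Hunk 7: at line 4 remove [uaf] add [fuvq,bvvby,snzb] -> 11 lines: axn dibjk udit bdp fuvq bvvby snzb ksf ckum yumk dosv

Answer: axn
dibjk
udit
bdp
fuvq
bvvby
snzb
ksf
ckum
yumk
dosv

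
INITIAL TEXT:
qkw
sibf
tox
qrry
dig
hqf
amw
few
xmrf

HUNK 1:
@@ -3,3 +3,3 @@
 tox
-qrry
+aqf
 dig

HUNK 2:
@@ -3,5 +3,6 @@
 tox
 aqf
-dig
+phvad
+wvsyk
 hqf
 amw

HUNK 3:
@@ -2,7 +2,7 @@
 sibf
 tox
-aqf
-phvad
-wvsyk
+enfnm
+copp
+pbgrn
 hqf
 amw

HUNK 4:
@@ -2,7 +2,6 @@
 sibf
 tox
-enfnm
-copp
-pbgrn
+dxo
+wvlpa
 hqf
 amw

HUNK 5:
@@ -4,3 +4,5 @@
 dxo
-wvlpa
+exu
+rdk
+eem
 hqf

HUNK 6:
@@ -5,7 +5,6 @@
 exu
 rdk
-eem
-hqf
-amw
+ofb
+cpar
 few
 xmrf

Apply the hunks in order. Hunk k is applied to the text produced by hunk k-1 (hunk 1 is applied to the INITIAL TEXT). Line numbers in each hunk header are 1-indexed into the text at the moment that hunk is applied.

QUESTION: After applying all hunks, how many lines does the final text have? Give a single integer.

Answer: 10

Derivation:
Hunk 1: at line 3 remove [qrry] add [aqf] -> 9 lines: qkw sibf tox aqf dig hqf amw few xmrf
Hunk 2: at line 3 remove [dig] add [phvad,wvsyk] -> 10 lines: qkw sibf tox aqf phvad wvsyk hqf amw few xmrf
Hunk 3: at line 2 remove [aqf,phvad,wvsyk] add [enfnm,copp,pbgrn] -> 10 lines: qkw sibf tox enfnm copp pbgrn hqf amw few xmrf
Hunk 4: at line 2 remove [enfnm,copp,pbgrn] add [dxo,wvlpa] -> 9 lines: qkw sibf tox dxo wvlpa hqf amw few xmrf
Hunk 5: at line 4 remove [wvlpa] add [exu,rdk,eem] -> 11 lines: qkw sibf tox dxo exu rdk eem hqf amw few xmrf
Hunk 6: at line 5 remove [eem,hqf,amw] add [ofb,cpar] -> 10 lines: qkw sibf tox dxo exu rdk ofb cpar few xmrf
Final line count: 10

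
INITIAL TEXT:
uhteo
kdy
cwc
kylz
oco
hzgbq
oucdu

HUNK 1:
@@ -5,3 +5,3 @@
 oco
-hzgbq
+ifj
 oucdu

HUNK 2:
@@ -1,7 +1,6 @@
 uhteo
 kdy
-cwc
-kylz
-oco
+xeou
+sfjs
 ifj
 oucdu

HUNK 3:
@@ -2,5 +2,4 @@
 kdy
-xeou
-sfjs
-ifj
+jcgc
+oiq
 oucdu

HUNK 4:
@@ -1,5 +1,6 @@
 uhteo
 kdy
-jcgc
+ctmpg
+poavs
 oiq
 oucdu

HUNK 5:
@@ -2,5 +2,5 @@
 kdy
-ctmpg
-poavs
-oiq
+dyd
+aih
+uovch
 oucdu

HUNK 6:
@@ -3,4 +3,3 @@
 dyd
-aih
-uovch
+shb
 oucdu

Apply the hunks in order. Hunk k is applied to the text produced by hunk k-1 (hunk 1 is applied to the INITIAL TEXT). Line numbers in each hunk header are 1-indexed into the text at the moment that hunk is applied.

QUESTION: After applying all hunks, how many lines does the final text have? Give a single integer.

Answer: 5

Derivation:
Hunk 1: at line 5 remove [hzgbq] add [ifj] -> 7 lines: uhteo kdy cwc kylz oco ifj oucdu
Hunk 2: at line 1 remove [cwc,kylz,oco] add [xeou,sfjs] -> 6 lines: uhteo kdy xeou sfjs ifj oucdu
Hunk 3: at line 2 remove [xeou,sfjs,ifj] add [jcgc,oiq] -> 5 lines: uhteo kdy jcgc oiq oucdu
Hunk 4: at line 1 remove [jcgc] add [ctmpg,poavs] -> 6 lines: uhteo kdy ctmpg poavs oiq oucdu
Hunk 5: at line 2 remove [ctmpg,poavs,oiq] add [dyd,aih,uovch] -> 6 lines: uhteo kdy dyd aih uovch oucdu
Hunk 6: at line 3 remove [aih,uovch] add [shb] -> 5 lines: uhteo kdy dyd shb oucdu
Final line count: 5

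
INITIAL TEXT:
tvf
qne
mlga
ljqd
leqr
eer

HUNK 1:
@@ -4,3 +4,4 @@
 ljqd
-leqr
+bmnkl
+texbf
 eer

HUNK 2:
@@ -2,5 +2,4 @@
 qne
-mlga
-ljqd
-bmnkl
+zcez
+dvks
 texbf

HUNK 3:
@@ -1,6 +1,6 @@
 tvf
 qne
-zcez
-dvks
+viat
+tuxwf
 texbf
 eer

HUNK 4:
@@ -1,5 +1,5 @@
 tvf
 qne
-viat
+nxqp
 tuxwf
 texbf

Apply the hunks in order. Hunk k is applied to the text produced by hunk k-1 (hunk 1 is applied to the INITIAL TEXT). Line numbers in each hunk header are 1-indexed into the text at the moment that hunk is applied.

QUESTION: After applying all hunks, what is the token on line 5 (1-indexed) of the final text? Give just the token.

Answer: texbf

Derivation:
Hunk 1: at line 4 remove [leqr] add [bmnkl,texbf] -> 7 lines: tvf qne mlga ljqd bmnkl texbf eer
Hunk 2: at line 2 remove [mlga,ljqd,bmnkl] add [zcez,dvks] -> 6 lines: tvf qne zcez dvks texbf eer
Hunk 3: at line 1 remove [zcez,dvks] add [viat,tuxwf] -> 6 lines: tvf qne viat tuxwf texbf eer
Hunk 4: at line 1 remove [viat] add [nxqp] -> 6 lines: tvf qne nxqp tuxwf texbf eer
Final line 5: texbf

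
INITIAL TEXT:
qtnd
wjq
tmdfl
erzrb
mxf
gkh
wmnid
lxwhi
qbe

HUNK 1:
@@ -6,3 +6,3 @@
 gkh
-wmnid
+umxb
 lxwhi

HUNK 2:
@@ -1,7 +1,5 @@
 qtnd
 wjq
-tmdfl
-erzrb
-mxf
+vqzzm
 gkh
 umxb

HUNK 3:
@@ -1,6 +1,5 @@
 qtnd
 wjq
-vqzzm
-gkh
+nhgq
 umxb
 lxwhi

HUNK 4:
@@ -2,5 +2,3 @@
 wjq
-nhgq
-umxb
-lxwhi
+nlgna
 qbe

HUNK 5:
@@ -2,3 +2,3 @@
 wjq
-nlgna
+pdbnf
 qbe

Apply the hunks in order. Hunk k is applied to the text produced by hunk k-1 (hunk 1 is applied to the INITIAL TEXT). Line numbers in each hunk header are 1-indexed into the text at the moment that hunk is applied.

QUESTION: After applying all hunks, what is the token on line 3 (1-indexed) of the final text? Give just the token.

Answer: pdbnf

Derivation:
Hunk 1: at line 6 remove [wmnid] add [umxb] -> 9 lines: qtnd wjq tmdfl erzrb mxf gkh umxb lxwhi qbe
Hunk 2: at line 1 remove [tmdfl,erzrb,mxf] add [vqzzm] -> 7 lines: qtnd wjq vqzzm gkh umxb lxwhi qbe
Hunk 3: at line 1 remove [vqzzm,gkh] add [nhgq] -> 6 lines: qtnd wjq nhgq umxb lxwhi qbe
Hunk 4: at line 2 remove [nhgq,umxb,lxwhi] add [nlgna] -> 4 lines: qtnd wjq nlgna qbe
Hunk 5: at line 2 remove [nlgna] add [pdbnf] -> 4 lines: qtnd wjq pdbnf qbe
Final line 3: pdbnf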